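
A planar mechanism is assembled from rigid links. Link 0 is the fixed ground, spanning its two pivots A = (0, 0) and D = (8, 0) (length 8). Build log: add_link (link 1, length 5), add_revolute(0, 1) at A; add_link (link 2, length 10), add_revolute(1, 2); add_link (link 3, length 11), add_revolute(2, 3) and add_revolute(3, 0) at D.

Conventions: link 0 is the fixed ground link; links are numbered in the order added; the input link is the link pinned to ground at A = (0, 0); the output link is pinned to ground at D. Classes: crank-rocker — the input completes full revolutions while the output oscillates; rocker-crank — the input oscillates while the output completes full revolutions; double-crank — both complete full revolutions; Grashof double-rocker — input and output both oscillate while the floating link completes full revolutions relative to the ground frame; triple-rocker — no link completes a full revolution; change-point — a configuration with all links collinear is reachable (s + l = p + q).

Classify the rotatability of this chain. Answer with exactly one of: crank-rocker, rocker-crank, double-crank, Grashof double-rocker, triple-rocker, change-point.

lengths: ground=8, input=5, coupler=10, output=11
sorted: s=5 (shortest), l=11 (longest), p+q=18
s + l = 16 vs p + q = 18
s + l < p + q (Grashof) with shortest = input link → crank-rocker

crank-rocker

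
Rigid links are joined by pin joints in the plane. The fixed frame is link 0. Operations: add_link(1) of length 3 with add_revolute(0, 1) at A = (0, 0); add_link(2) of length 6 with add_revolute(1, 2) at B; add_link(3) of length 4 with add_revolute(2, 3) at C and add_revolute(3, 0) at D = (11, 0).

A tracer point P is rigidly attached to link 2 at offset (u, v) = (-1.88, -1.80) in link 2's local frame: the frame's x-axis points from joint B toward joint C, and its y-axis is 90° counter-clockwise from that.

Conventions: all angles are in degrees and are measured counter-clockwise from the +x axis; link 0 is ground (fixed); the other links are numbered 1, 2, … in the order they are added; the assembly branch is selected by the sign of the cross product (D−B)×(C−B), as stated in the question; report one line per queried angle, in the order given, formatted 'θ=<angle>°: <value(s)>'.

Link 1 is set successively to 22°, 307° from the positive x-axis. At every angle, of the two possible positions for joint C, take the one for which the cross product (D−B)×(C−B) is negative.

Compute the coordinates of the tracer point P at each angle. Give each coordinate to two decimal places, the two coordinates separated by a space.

A=(0,0), D=(11.00,0)
θ=22°: B = A + 3.00·(cos22°, sin22°) = (2.7816, 1.1238)
θ=22°: |BD| = 8.2949
θ=22°: circle(B,6.00) ∩ circle(D,4.00): a=5.3530, h=2.7102
θ=22°:   candidates: C₊=(8.4524,3.0838) cross=22.481; C₋=(7.7180,-2.2866) cross=-22.481
θ=22°:   branch - wants cross < 0 → take C=(7.7180,-2.2866) (cross=-22.481)
θ=22°: ex = (C−B)/|BC| = (0.8227,-0.5684); ey = (0.5684,0.8227)
θ=22°: P = B + -1.88·ex + -1.80·ey = (0.2117,0.7115)
θ=307°: B = A + 3.00·(cos307°, sin307°) = (1.8054, -2.3959)
θ=307°: |BD| = 9.5016
θ=307°: circle(B,6.00) ∩ circle(D,4.00): a=5.8033, h=1.5239
θ=307°:   candidates: C₊=(7.0369,0.5421) cross=14.480; C₋=(7.8054,-2.4072) cross=-14.480
θ=307°:   branch - wants cross < 0 → take C=(7.8054,-2.4072) (cross=-14.480)
θ=307°: ex = (C−B)/|BC| = (1.0000,-0.0019); ey = (0.0019,1.0000)
θ=307°: P = B + -1.88·ex + -1.80·ey = (-0.0779,-4.1924)

θ=22°: 0.21 0.71
θ=307°: -0.08 -4.19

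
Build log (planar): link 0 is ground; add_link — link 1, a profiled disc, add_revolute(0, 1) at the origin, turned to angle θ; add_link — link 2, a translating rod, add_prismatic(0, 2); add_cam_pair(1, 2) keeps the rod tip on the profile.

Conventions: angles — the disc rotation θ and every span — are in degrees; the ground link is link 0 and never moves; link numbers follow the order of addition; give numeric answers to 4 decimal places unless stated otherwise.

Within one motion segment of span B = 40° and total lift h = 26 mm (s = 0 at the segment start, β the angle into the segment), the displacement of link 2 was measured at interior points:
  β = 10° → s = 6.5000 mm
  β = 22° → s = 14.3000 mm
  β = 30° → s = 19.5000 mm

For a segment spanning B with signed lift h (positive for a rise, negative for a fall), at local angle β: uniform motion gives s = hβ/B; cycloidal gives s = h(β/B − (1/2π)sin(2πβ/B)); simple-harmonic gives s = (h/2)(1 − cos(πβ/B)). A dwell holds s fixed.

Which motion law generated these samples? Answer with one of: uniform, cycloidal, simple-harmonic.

candidates at β/B = r: uniform s = h·r (linear in β); cycloidal s = h·(r − sin(2πr)/(2π)); simple-harmonic s = (h/2)(1 − cos(πr))
β=10°: printed 6.5000 | uniform 6.5000, cycloidal 2.3620, simple-harmonic 3.8076
β=22°: printed 14.3000 | uniform 14.3000, cycloidal 15.5787, simple-harmonic 15.0336
β=30°: printed 19.5000 | uniform 19.5000, cycloidal 23.6380, simple-harmonic 22.1924
only one law matches every sample → uniform

uniform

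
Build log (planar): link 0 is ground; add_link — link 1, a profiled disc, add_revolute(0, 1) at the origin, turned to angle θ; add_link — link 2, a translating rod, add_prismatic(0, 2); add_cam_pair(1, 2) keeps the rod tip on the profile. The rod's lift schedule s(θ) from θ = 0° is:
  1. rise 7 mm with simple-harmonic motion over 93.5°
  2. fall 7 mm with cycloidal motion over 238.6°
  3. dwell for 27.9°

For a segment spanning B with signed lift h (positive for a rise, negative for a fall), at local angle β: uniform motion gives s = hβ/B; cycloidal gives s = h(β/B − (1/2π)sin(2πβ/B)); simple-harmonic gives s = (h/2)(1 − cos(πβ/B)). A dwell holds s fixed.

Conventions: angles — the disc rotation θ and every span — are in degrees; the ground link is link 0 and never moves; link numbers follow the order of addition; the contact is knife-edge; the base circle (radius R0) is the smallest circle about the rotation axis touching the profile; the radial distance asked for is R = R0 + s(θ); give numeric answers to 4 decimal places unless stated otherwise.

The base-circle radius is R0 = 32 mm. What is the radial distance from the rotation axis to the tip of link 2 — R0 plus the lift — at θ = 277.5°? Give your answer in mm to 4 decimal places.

seg 1 [0°–93.5°] simple-harmonic, h=7: full span → s += 7 → s = 7.0000
seg 2 [93.5°–332.1°] cycloidal, h=-7: θ=277.5° here. β=184, B=238.6. -7·(0.7712 − sin(2π·0.7712)/(2π)) = -6.5024 → s = 0.4976
R = R0 + s = 32 + 0.4976 = 32.4976

32.4976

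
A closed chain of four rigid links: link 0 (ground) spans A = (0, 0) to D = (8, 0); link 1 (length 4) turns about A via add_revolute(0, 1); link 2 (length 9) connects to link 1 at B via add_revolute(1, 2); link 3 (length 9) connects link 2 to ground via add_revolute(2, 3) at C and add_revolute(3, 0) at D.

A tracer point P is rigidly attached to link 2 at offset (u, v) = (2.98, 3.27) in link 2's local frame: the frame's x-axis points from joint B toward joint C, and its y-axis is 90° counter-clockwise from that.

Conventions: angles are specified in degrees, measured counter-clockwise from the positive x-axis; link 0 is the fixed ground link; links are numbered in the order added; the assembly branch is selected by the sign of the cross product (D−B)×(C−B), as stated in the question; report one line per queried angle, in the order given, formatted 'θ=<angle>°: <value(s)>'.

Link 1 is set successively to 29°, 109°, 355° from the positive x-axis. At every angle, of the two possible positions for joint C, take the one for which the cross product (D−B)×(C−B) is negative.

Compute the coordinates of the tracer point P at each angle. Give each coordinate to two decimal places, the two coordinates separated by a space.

A=(0,0), D=(8.00,0)
θ=29°: B = A + 4.00·(cos29°, sin29°) = (3.4985, 1.9392)
θ=29°: |BD| = 4.9015
θ=29°: circle(B,9.00) ∩ circle(D,9.00): a=2.4507, h=8.6599
θ=29°:   candidates: C₊=(9.1755,8.9229) cross=42.446; C₋=(2.3230,-6.9837) cross=-42.446
θ=29°:   branch - wants cross < 0 → take C=(2.3230,-6.9837) (cross=-42.446)
θ=29°: ex = (C−B)/|BC| = (-0.1306,-0.9914); ey = (0.9914,-0.1306)
θ=29°: P = B + 2.98·ex + 3.27·ey = (6.3513,-1.4423)
θ=109°: B = A + 4.00·(cos109°, sin109°) = (-1.3023, 3.7821)
θ=109°: |BD| = 10.0417
θ=109°: circle(B,9.00) ∩ circle(D,9.00): a=5.0209, h=7.4693
θ=109°:   candidates: C₊=(6.1621,8.8103) cross=75.005; C₋=(0.5356,-5.0283) cross=-75.005
θ=109°:   branch - wants cross < 0 → take C=(0.5356,-5.0283) (cross=-75.005)
θ=109°: ex = (C−B)/|BC| = (0.2042,-0.9789); ey = (0.9789,0.2042)
θ=109°: P = B + 2.98·ex + 3.27·ey = (2.5074,1.5327)
θ=355°: B = A + 4.00·(cos355°, sin355°) = (3.9848, -0.3486)
θ=355°: |BD| = 4.0303
θ=355°: circle(B,9.00) ∩ circle(D,9.00): a=2.0152, h=8.7715
θ=355°:   candidates: C₊=(5.2337,8.5643) cross=35.352; C₋=(6.7511,-8.9129) cross=-35.352
θ=355°:   branch - wants cross < 0 → take C=(6.7511,-8.9129) (cross=-35.352)
θ=355°: ex = (C−B)/|BC| = (0.3074,-0.9516); ey = (0.9516,0.3074)
θ=355°: P = B + 2.98·ex + 3.27·ey = (8.0124,-2.1793)

θ=29°: 6.35 -1.44
θ=109°: 2.51 1.53
θ=355°: 8.01 -2.18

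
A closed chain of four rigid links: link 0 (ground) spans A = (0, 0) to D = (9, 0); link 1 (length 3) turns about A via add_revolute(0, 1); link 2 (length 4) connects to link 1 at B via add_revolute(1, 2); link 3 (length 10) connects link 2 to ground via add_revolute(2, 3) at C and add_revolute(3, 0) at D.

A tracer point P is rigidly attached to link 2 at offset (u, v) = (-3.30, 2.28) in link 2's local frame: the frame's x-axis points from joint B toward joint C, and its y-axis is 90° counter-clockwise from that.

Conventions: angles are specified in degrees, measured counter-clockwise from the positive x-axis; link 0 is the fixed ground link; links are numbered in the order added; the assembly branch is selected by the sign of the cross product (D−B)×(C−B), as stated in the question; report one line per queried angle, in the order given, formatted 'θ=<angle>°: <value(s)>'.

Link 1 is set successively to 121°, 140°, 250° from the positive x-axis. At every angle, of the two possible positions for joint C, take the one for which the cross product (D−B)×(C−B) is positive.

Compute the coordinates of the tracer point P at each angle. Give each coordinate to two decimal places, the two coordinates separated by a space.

A=(0,0), D=(9.00,0)
θ=121°: B = A + 3.00·(cos121°, sin121°) = (-1.5451, 2.5715)
θ=121°: |BD| = 10.8541
θ=121°: circle(B,4.00) ∩ circle(D,10.00): a=1.5576, h=3.6843
θ=121°:   candidates: C₊=(0.8410,5.7819) cross=39.990; C₋=(-0.9048,-1.3769) cross=-39.990
θ=121°:   branch + wants cross > 0 → take C=(0.8410,5.7819) (cross=39.990)
θ=121°: ex = (C−B)/|BC| = (0.5965,0.8026); ey = (-0.8026,0.5965)
θ=121°: P = B + -3.30·ex + 2.28·ey = (-5.3436,1.2830)
θ=140°: B = A + 3.00·(cos140°, sin140°) = (-2.2981, 1.9284)
θ=140°: |BD| = 11.4615
θ=140°: circle(B,4.00) ∩ circle(D,10.00): a=2.0663, h=3.4250
θ=140°:   candidates: C₊=(0.3150,4.9568) cross=39.255; C₋=(-0.8375,-1.7954) cross=-39.255
θ=140°:   branch + wants cross > 0 → take C=(0.3150,4.9568) (cross=39.255)
θ=140°: ex = (C−B)/|BC| = (0.6533,0.7571); ey = (-0.7571,0.6533)
θ=140°: P = B + -3.30·ex + 2.28·ey = (-6.1802,0.9193)
θ=250°: B = A + 3.00·(cos250°, sin250°) = (-1.0261, -2.8191)
θ=250°: |BD| = 10.4148
θ=250°: circle(B,4.00) ∩ circle(D,10.00): a=1.1747, h=3.8236
θ=250°:   candidates: C₊=(-0.9302,1.1798) cross=39.822; C₋=(1.1398,-6.1820) cross=-39.822
θ=250°:   branch + wants cross > 0 → take C=(-0.9302,1.1798) (cross=39.822)
θ=250°: ex = (C−B)/|BC| = (0.0240,0.9997); ey = (-0.9997,0.0240)
θ=250°: P = B + -3.30·ex + 2.28·ey = (-3.3845,-6.0635)

θ=121°: -5.34 1.28
θ=140°: -6.18 0.92
θ=250°: -3.38 -6.06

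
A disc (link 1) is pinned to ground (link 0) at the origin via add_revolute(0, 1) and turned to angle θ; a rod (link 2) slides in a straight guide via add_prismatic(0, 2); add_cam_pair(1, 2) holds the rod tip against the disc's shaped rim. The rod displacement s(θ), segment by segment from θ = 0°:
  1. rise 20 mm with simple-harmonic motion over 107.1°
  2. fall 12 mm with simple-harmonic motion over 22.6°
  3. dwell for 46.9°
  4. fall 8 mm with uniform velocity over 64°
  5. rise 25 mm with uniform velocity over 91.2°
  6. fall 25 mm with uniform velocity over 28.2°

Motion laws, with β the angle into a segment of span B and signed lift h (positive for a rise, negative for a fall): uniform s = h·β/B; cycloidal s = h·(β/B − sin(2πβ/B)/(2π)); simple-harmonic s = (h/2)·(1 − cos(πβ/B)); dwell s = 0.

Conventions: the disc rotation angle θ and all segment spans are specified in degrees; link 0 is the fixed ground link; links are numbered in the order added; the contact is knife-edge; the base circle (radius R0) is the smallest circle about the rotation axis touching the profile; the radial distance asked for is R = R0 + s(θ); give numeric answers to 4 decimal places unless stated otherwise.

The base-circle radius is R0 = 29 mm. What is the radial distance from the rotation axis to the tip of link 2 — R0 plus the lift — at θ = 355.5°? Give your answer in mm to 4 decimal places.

segment 1 (0° to 107.1°, simple-harmonic, h = 20) is passed completely: s = 0.0000 + (20) = 20.0000
segment 2 (107.1° to 129.7°, simple-harmonic, h = -12) is passed completely: s = 20.0000 + (-12) = 8.0000
segment 3 (129.7° to 176.6°, dwell): s unchanged at 8.0000
segment 4 (176.6° to 240.6°, uniform, h = -8) is passed completely: s = 8.0000 + (-8) = 0.0000
segment 5 (240.6° to 331.8°, uniform, h = 25) is passed completely: s = 0.0000 + (25) = 25.0000
θ = 355.5° falls in segment 6 (331.8° to 360°, uniform, h = -25): β = 355.5 − 331.8 = 23.7°, B = 28.2°; Δs = -25·23.7/28.2 = -21.0106; s = 25.0000 − 21.0106 = 3.9894
R = R0 + s = 29 + 3.9894 = 32.9894

32.9894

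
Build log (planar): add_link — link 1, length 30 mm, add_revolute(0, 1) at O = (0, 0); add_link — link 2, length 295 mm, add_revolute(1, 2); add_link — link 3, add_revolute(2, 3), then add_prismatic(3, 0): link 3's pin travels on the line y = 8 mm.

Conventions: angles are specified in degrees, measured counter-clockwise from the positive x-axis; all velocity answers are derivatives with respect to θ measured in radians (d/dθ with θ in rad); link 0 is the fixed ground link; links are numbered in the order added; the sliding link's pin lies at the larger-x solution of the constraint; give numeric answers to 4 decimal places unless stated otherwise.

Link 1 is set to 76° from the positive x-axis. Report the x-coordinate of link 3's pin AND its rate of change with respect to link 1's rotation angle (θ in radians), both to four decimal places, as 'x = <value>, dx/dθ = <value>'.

geometry: r = 30 mm, L = 295 mm, e = 8 mm
crank pin P = (r cos θ, r sin θ) = (7.257657, 29.108872)
h = r sin θ − e = 29.108872 − 8 = 21.108872
x = r cos θ + √(L² − h²) = 7.257657 + 294.243803 = 301.501460
dx/dθ = −r sin θ − h·r cos θ/√(L² − h²) (θ in radians; h = 21.108872) = -29.629532

x = 301.5015, dx/dθ = -29.6295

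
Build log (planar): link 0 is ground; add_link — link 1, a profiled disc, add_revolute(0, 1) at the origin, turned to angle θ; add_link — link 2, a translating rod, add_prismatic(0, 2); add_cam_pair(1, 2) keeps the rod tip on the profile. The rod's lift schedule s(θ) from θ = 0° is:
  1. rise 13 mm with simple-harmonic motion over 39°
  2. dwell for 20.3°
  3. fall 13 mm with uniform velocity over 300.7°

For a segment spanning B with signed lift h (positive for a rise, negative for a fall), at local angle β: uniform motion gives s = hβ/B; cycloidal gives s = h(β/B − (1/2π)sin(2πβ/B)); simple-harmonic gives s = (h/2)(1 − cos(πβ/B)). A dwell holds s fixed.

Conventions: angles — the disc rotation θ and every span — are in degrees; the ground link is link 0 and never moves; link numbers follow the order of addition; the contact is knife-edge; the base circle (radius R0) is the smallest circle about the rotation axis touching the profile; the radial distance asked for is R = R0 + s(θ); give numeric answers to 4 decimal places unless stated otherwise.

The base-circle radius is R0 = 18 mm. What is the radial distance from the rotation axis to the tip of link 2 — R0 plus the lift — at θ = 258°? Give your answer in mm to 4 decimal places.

seg 1 [0°–39°] simple-harmonic, h=13: full span → s += 13 → s = 13.0000
seg 2 [39°–59.3°] dwell: s stays 13.0000
seg 3 [59.3°–360°] uniform, h=-13: θ=258° here. β=198.7, B=300.7. -13·198.7/300.7 = -8.5903 → s = 4.4097
R = R0 + s = 18 + 4.4097 = 22.4097

22.4097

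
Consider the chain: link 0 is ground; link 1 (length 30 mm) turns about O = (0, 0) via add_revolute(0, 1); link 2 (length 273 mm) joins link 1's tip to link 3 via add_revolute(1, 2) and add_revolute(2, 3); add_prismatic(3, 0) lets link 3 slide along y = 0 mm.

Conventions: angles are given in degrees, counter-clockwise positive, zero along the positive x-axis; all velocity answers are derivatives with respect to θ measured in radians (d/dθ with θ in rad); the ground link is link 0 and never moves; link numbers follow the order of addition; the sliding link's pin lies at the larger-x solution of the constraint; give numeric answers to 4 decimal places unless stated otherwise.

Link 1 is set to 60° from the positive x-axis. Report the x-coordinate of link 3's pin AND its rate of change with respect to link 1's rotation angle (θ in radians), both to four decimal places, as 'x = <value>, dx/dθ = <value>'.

geometry: r = 30 mm, L = 273 mm, e = 0 mm
crank pin P = (r cos θ, r sin θ) = (15.000000, 25.980762)
h = r sin θ − e = 25.980762 − 0 = 25.980762
x = r cos θ + √(L² − h²) = 15.000000 + 271.760924 = 286.760924
dx/dθ = −r sin θ − h·r cos θ/√(L² − h²) (θ in radians; h = 25.980762) = -27.414785

x = 286.7609, dx/dθ = -27.4148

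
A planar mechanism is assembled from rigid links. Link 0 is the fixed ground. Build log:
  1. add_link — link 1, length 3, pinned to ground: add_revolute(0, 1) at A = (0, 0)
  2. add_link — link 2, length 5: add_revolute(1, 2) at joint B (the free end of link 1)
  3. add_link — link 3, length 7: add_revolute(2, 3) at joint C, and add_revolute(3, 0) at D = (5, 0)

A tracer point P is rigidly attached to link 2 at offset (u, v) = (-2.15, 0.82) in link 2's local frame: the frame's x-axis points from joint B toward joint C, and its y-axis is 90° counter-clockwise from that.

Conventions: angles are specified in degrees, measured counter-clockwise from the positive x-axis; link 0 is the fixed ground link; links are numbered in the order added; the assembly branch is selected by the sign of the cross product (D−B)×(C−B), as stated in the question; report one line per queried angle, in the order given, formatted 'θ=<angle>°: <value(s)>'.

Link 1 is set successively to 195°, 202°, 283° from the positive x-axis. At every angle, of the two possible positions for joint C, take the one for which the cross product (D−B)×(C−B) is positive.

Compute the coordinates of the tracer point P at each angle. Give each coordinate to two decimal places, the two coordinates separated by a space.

A=(0,0), D=(5.00,0)
θ=195°: B = A + 3.00·(cos195°, sin195°) = (-2.8978, -0.7765)
θ=195°: |BD| = 7.9359
θ=195°: circle(B,5.00) ∩ circle(D,7.00): a=2.4558, h=4.3553
θ=195°:   candidates: C₊=(-0.8799,3.7983) cross=34.563; C₋=(-0.0276,-4.8706) cross=-34.563
θ=195°:   branch + wants cross > 0 → take C=(-0.8799,3.7983) (cross=34.563)
θ=195°: ex = (C−B)/|BC| = (0.4036,0.9149); ey = (-0.9149,0.4036)
θ=195°: P = B + -2.15·ex + 0.82·ey = (-4.5157,-2.4127)
θ=202°: B = A + 3.00·(cos202°, sin202°) = (-2.7816, -1.1238)
θ=202°: |BD| = 7.8623
θ=202°: circle(B,5.00) ∩ circle(D,7.00): a=2.4049, h=4.3837
θ=202°:   candidates: C₊=(-1.0280,3.5586) cross=34.466; C₋=(0.2252,-5.1187) cross=-34.466
θ=202°:   branch + wants cross > 0 → take C=(-1.0280,3.5586) (cross=34.466)
θ=202°: ex = (C−B)/|BC| = (0.3507,0.9365); ey = (-0.9365,0.3507)
θ=202°: P = B + -2.15·ex + 0.82·ey = (-4.3035,-2.8497)
θ=283°: B = A + 3.00·(cos283°, sin283°) = (0.6749, -2.9231)
θ=283°: |BD| = 5.2203
θ=283°: circle(B,5.00) ∩ circle(D,7.00): a=0.3114, h=4.9903
θ=283°:   candidates: C₊=(-1.8614,1.3859) cross=26.051; C₋=(3.7272,-6.8833) cross=-26.051
θ=283°:   branch + wants cross > 0 → take C=(-1.8614,1.3859) (cross=26.051)
θ=283°: ex = (C−B)/|BC| = (-0.5073,0.8618); ey = (-0.8618,-0.5073)
θ=283°: P = B + -2.15·ex + 0.82·ey = (1.0588,-5.1919)

θ=195°: -4.52 -2.41
θ=202°: -4.30 -2.85
θ=283°: 1.06 -5.19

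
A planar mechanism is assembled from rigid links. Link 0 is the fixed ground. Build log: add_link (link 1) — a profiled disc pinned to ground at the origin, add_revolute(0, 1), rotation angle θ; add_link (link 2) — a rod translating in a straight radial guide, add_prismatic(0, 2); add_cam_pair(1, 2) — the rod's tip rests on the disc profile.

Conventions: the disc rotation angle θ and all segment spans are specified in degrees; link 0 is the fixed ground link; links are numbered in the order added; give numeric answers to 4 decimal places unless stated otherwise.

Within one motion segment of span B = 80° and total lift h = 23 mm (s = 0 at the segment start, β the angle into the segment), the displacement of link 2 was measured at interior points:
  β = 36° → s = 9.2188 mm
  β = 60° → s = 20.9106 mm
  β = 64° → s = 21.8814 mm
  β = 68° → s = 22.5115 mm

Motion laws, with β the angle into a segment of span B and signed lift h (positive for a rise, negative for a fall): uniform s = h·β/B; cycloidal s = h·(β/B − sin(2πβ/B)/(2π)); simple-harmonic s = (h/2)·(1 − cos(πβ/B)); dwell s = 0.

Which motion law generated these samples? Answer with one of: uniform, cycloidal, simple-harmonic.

candidates at β/B = r: uniform s = h·r (linear in β); cycloidal s = h·(r − sin(2πr)/(2π)); simple-harmonic s = (h/2)(1 − cos(πr))
β=36°: printed 9.2188 | uniform 10.3500, cycloidal 9.2188, simple-harmonic 9.7010
β=60°: printed 20.9106 | uniform 17.2500, cycloidal 20.9106, simple-harmonic 19.6317
β=64°: printed 21.8814 | uniform 18.4000, cycloidal 21.8814, simple-harmonic 20.8037
β=68°: printed 22.5115 | uniform 19.5500, cycloidal 22.5115, simple-harmonic 21.7466
only one law matches every sample → cycloidal

cycloidal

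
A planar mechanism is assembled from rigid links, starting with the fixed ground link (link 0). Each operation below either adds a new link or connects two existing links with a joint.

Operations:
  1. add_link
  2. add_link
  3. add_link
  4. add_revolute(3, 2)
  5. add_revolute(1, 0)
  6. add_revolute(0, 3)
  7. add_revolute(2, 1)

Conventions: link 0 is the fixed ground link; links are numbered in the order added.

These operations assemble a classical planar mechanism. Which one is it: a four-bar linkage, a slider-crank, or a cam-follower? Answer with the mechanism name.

links: 4 (incl. ground); joints: 4 revolute, 0 prismatic, 0 higher (cam) pair, forming one closed loop
4 links in a single 4R loop → four-bar linkage

four-bar linkage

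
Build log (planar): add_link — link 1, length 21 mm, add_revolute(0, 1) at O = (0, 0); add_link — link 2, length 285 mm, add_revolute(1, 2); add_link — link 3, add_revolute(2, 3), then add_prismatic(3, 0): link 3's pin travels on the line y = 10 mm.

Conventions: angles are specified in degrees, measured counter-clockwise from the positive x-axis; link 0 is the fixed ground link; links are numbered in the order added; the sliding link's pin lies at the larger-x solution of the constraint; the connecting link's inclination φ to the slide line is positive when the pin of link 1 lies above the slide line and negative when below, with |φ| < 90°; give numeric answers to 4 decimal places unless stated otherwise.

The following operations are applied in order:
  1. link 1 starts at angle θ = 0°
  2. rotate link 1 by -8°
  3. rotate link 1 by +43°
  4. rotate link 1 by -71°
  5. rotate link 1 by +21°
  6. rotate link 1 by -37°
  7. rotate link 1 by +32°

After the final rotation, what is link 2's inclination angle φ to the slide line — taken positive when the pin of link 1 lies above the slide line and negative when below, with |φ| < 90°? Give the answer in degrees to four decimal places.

geometry: r = 21 mm, L = 285 mm, e = 10 mm; θ starts at 0°
rotate link 1 by -8°: θ ← 0° -8° = -8°
rotate link 1 by +43°: θ ← -8° +43° = 35°
rotate link 1 by -71°: θ ← 35° -71° = -36°
rotate link 1 by +21°: θ ← -36° +21° = -15°
rotate link 1 by -37°: θ ← -15° -37° = -52°
rotate link 1 by +32°: θ ← -52° +32° = -20°
h = r sin θ − e = -7.182423 − 10 = -17.182423
sin φ = h / L = -17.182423 / 285 = -0.06028920
φ = arcsin(-0.06028920) = -3.456413°

-3.4564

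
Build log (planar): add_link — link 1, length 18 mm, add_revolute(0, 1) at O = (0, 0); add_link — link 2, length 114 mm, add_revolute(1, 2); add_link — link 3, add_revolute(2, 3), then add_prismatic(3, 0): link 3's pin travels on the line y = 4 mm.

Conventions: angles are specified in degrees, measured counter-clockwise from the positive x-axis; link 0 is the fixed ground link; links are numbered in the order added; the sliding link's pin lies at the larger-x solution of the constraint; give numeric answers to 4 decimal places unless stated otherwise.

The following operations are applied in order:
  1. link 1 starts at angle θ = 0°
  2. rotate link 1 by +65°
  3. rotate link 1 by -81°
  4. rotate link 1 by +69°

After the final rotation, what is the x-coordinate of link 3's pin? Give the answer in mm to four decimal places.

geometry: r = 18 mm, L = 114 mm, e = 4 mm; θ starts at 0°
rotate link 1 by +65°: θ ← 0° +65° = 65°
rotate link 1 by -81°: θ ← 65° -81° = -16°
rotate link 1 by +69°: θ ← -16° +69° = 53°
crank pin P = (r cos θ, r sin θ) = (10.832670, 14.375439)
h = r sin θ − e = 14.375439 − 4 = 10.375439
x = r cos θ + √(L² − h²) = 10.832670 + 113.526870 = 124.359541

124.3595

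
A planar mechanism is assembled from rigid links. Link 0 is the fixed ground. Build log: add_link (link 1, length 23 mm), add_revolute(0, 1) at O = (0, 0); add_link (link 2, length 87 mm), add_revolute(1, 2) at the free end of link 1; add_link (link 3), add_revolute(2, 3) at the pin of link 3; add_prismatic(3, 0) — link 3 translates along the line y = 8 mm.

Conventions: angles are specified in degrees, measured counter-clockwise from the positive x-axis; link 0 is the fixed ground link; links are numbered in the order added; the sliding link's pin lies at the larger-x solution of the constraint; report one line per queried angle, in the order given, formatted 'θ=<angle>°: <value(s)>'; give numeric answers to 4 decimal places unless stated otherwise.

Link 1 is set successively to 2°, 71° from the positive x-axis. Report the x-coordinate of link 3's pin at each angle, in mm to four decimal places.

geometry: r = 23 mm, L = 87 mm, e = 8 mm
θ=2°: crank pin P = (r cos θ, r sin θ) = (22.985989, 0.802688)
θ=2°: h = r sin θ − e = 0.802688 − 8 = -7.197312
θ=2°: x = r cos θ + √(L² − h²) = 22.985989 + 86.701780 = 109.687769
θ=71°: crank pin P = (r cos θ, r sin θ) = (7.488068, 21.746927)
θ=71°: h = r sin θ − e = 21.746927 − 8 = 13.746927
θ=71°: x = r cos θ + √(L² − h²) = 7.488068 + 85.907054 = 93.395122

θ=2°: 109.6878
θ=71°: 93.3951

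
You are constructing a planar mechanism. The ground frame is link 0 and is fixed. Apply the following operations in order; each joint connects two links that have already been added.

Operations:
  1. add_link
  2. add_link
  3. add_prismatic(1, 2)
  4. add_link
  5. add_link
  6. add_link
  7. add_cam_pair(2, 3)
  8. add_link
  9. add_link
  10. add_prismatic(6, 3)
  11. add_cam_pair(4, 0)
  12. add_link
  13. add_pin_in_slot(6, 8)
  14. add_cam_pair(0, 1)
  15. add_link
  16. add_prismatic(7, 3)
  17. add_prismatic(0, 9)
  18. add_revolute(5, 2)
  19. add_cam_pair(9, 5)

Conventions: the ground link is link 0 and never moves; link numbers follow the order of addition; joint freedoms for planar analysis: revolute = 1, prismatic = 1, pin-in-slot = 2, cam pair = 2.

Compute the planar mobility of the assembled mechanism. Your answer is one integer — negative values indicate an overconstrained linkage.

(L,J1,J2)=(1,0,0); link0 fixed
link1: (2,0,0)
link2: (3,0,0)
P 1-2 [J1]: (3,1,0)
link3: (4,1,0)
link4: (5,1,0)
link5: (6,1,0)
C 2-3 [J2]: (6,1,1)
link6: (7,1,1)
link7: (8,1,1)
P 6-3 [J1]: (8,2,1)
C 4-0 [J2]: (8,2,2)
link8: (9,2,2)
PS 6-8 [J2]: (9,2,3)
C 0-1 [J2]: (9,2,4)
link9: (10,2,4)
P 7-3 [J1]: (10,3,4)
P 0-9 [J1]: (10,4,4)
R 5-2 [J1]: (10,5,4)
C 9-5 [J2]: (10,5,5)
Grübler: 3·9 − 2·5 − 5 = 12

M = 12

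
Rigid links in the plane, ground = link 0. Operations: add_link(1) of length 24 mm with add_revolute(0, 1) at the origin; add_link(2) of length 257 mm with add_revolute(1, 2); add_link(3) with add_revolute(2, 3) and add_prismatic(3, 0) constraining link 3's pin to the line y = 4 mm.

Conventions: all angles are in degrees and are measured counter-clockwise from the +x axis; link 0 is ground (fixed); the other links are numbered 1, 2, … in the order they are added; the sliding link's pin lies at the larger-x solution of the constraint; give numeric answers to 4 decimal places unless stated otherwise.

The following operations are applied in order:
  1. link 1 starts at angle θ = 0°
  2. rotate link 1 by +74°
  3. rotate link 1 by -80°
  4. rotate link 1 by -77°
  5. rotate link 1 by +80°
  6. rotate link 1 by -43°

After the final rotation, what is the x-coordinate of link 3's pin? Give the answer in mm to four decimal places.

geometry: r = 24 mm, L = 257 mm, e = 4 mm; θ starts at 0°
rotate link 1 by +74°: θ ← 0° +74° = 74°
rotate link 1 by -80°: θ ← 74° -80° = -6°
rotate link 1 by -77°: θ ← -6° -77° = -83°
rotate link 1 by +80°: θ ← -83° +80° = -3°
rotate link 1 by -43°: θ ← -3° -43° = -46°
crank pin P = (r cos θ, r sin θ) = (16.671801, -17.264155)
h = r sin θ − e = -17.264155 − 4 = -21.264155
x = r cos θ + √(L² − h²) = 16.671801 + 256.118792 = 272.790593

272.7906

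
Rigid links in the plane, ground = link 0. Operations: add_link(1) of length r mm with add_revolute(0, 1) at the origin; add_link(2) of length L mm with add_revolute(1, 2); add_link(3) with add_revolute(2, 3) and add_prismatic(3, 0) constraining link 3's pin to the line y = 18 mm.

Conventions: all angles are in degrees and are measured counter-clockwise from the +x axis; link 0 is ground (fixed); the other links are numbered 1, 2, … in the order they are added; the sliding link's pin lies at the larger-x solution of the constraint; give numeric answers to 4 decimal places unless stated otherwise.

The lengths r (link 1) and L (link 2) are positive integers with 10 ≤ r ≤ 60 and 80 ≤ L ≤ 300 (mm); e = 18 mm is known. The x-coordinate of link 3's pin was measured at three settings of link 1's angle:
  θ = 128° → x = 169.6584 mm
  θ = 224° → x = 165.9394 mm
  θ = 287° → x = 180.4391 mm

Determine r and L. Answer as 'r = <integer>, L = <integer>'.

constraint per measurement: (x − r cos θ)² + (r sin θ − e)² = L²
subtracting the θ₁ and θ₂ equations cancels the r² and L² terms:
r = (x₁² − x₂²) / (2[(x₁cos θ₁ + e sin θ₁) − (x₂cos θ₂ + e sin θ₂)]) = 15.0001 → r = 15
L² = (x₁ − r cos θ₁)² + (r sin θ₁ − e)² = 32041.0111 → L = 179.0000 → L = 179
check at θ₃=287°: x = 180.4391 (printed 180.4391) ✓

r = 15, L = 179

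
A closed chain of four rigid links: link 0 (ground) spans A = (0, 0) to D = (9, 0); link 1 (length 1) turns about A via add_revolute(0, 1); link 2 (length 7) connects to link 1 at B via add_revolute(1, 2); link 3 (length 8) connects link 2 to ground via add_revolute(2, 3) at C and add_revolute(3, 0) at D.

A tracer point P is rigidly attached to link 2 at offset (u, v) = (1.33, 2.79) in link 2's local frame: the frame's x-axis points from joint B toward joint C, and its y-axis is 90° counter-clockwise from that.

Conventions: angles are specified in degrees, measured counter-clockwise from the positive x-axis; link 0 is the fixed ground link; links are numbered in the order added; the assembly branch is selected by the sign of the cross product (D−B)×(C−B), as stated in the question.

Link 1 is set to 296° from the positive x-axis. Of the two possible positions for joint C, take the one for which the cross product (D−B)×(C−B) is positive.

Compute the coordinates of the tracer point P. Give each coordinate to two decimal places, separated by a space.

A=(0,0), D=(9.00,0)
B = A + 1.00·(cos296°, sin296°) = (0.4384, -0.8988)
|BD| = 8.6087
circle(B,7.00) ∩ circle(D,8.00): a=3.4331, h=6.1003
  candidates: C₊=(3.2158,5.5266) cross=52.516; C₋=(4.4896,-6.6073) cross=-52.516
  branch + wants cross > 0 → take C=(3.2158,5.5266) (cross=52.516)
ex = (C−B)/|BC| = (0.3968,0.9179); ey = (-0.9179,0.3968)
P = B + 1.33·ex + 2.79·ey = (-1.5949,1.4290)

-1.59 1.43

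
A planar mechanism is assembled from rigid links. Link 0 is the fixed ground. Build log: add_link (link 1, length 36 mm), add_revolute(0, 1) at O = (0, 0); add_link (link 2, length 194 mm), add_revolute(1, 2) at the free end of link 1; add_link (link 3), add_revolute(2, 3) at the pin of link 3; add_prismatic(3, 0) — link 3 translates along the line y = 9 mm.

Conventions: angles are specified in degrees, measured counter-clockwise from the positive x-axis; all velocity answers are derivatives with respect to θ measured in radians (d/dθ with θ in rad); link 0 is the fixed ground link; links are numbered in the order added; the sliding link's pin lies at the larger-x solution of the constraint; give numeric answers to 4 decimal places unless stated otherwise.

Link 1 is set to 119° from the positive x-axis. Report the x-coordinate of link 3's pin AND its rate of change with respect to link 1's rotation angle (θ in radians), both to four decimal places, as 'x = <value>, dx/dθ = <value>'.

geometry: r = 36 mm, L = 194 mm, e = 9 mm
crank pin P = (r cos θ, r sin θ) = (-17.453146, 31.486309)
h = r sin θ − e = 31.486309 − 9 = 22.486309
x = r cos θ + √(L² − h²) = -17.453146 + 192.692413 = 175.239266
dx/dθ = −r sin θ − h·r cos θ/√(L² − h²) (θ in radians; h = 22.486309) = -29.449608

x = 175.2393, dx/dθ = -29.4496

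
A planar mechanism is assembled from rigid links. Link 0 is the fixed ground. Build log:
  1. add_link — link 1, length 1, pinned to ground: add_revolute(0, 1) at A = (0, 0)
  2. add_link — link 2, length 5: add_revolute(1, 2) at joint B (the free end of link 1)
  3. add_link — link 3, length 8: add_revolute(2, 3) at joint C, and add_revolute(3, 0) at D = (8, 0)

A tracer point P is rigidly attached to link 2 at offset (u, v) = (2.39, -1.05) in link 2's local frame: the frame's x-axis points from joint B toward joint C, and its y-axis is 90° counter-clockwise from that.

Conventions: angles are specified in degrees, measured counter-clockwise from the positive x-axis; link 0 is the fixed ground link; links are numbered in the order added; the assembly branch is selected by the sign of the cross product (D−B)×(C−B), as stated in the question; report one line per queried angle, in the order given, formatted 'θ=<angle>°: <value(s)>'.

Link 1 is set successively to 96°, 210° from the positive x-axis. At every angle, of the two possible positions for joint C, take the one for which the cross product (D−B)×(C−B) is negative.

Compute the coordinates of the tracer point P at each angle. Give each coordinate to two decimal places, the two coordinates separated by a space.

A=(0,0), D=(8.00,0)
θ=96°: B = A + 1.00·(cos96°, sin96°) = (-0.1045, 0.9945)
θ=96°: |BD| = 8.1653
θ=96°: circle(B,5.00) ∩ circle(D,8.00): a=1.6945, h=4.7041
θ=96°:   candidates: C₊=(2.1503,5.4572) cross=38.411; C₋=(1.0044,-3.8810) cross=-38.411
θ=96°:   branch - wants cross < 0 → take C=(1.0044,-3.8810) (cross=-38.411)
θ=96°: ex = (C−B)/|BC| = (0.2218,-0.9751); ey = (0.9751,0.2218)
θ=96°: P = B + 2.39·ex + -1.05·ey = (-0.5983,-1.5688)
θ=210°: B = A + 1.00·(cos210°, sin210°) = (-0.8660, -0.5000)
θ=210°: |BD| = 8.8801
θ=210°: circle(B,5.00) ∩ circle(D,8.00): a=2.2441, h=4.4681
θ=210°:   candidates: C₊=(1.1230,4.0874) cross=39.677; C₋=(1.6261,-4.8346) cross=-39.677
θ=210°:   branch - wants cross < 0 → take C=(1.6261,-4.8346) (cross=-39.677)
θ=210°: ex = (C−B)/|BC| = (0.4984,-0.8669); ey = (0.8669,0.4984)
θ=210°: P = B + 2.39·ex + -1.05·ey = (-0.5851,-3.0953)

θ=96°: -0.60 -1.57
θ=210°: -0.59 -3.10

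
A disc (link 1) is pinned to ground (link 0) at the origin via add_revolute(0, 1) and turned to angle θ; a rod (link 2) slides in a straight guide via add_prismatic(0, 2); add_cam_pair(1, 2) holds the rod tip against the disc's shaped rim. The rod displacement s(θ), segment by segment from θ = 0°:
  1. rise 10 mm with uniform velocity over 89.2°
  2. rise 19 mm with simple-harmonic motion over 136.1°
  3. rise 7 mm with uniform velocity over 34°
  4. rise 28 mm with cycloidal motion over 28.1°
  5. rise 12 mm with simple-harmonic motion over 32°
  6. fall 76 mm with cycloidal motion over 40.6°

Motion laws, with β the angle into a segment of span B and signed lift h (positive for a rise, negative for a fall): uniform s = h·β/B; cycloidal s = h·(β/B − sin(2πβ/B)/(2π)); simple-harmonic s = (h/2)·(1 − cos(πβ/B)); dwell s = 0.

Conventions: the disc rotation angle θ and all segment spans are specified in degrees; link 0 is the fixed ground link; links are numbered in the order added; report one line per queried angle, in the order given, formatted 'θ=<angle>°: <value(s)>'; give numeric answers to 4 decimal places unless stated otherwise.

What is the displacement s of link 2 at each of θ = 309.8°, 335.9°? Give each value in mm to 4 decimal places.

segment 1 (0° to 89.2°, uniform, h = 10) is passed completely: s = 0.0000 + (10) = 10.0000
segment 2 (89.2° to 225.3°, simple-harmonic, h = 19) is passed completely: s = 10.0000 + (19) = 29.0000
segment 3 (225.3° to 259.3°, uniform, h = 7) is passed completely: s = 29.0000 + (7) = 36.0000
segment 4 (259.3° to 287.4°, cycloidal, h = 28) is passed completely: s = 36.0000 + (28) = 64.0000
θ = 309.8° falls in segment 5 (287.4° to 319.4°, simple-harmonic, h = 12): β = 309.8 − 287.4 = 22.4°, B = 32°; Δs = 12/2·(1 − cos(π·0.7000)) = 9.5267; s = 64.0000 + 9.5267 = 73.5267
segment 5 (287.4° to 319.4°, simple-harmonic, h = 12) is passed completely: s = 64.0000 + (12) = 76.0000
θ = 335.9° falls in segment 6 (319.4° to 360°, cycloidal, h = -76): β = 335.9 − 319.4 = 16.5°, B = 40.6°; Δs = -76·(0.4064 − sin(2π·0.4064)/(2π)) = -24.1764; s = 76.0000 − 24.1764 = 51.8236

θ=309.8°: 73.5267
θ=335.9°: 51.8236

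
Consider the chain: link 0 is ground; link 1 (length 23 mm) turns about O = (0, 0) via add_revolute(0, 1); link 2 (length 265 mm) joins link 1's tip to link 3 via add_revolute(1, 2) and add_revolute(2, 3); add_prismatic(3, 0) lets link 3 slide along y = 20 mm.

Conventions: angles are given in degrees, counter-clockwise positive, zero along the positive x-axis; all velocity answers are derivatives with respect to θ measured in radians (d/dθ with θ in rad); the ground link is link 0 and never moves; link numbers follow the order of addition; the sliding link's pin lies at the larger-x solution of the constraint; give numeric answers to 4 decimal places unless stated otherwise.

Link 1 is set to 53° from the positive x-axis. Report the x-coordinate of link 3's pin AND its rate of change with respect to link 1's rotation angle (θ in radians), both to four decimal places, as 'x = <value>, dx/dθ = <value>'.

geometry: r = 23 mm, L = 265 mm, e = 20 mm
crank pin P = (r cos θ, r sin θ) = (13.841746, 18.368617)
h = r sin θ − e = 18.368617 − 20 = -1.631383
x = r cos θ + √(L² − h²) = 13.841746 + 264.994978 = 278.836724
dx/dθ = −r sin θ − h·r cos θ/√(L² − h²) (θ in radians; h = -1.631383) = -18.283403

x = 278.8367, dx/dθ = -18.2834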